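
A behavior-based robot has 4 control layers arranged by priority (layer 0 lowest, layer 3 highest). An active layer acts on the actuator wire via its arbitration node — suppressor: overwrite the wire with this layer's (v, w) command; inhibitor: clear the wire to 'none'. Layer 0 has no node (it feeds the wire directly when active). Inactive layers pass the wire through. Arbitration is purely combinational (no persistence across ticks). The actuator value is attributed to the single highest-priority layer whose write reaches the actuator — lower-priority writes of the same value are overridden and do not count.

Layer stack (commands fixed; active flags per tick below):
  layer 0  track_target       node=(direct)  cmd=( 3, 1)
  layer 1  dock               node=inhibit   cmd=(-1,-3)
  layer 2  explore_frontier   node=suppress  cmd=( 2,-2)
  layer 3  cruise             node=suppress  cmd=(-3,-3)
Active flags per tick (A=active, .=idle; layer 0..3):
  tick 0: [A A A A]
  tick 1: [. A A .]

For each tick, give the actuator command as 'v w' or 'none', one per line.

tick 0:
  L0 track_target: active, feeds wire = (3, 1)
  L1 dock: active, inhibitor → wire = none
  L2 explore_frontier: active, suppressor → wire = (2, -2)
  L3 cruise: active, suppressor → wire = (-3, -3)
  actuator = (-3, -3)
tick 1:
  L0 track_target: idle → wire = none
  L1 dock: active, inhibitor → wire = none
  L2 explore_frontier: active, suppressor → wire = (2, -2)
  L3 cruise: idle → wire stays (2, -2)
  actuator = (2, -2)

-3 -3
2 -2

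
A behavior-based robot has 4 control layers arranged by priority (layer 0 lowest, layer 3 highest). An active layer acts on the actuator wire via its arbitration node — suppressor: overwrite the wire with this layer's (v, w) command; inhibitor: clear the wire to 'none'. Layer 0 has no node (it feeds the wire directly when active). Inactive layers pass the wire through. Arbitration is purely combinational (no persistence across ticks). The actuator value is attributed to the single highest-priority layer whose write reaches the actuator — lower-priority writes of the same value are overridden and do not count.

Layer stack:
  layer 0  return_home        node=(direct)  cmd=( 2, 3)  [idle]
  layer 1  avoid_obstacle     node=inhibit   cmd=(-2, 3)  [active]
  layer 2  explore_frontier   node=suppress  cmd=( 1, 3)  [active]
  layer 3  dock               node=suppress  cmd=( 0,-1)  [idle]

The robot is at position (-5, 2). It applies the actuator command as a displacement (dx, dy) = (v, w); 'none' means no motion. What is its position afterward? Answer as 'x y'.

-4 5

[0] return_home off; wire := none
[1] avoid_obstacle on (inhibit); wire := none
[2] explore_frontier on (suppress); wire := (1, 3)
[3] dock off; pass (1, 3)
output (1, 3)
position: (-5, 2) + (1, 3) = (-4, 5)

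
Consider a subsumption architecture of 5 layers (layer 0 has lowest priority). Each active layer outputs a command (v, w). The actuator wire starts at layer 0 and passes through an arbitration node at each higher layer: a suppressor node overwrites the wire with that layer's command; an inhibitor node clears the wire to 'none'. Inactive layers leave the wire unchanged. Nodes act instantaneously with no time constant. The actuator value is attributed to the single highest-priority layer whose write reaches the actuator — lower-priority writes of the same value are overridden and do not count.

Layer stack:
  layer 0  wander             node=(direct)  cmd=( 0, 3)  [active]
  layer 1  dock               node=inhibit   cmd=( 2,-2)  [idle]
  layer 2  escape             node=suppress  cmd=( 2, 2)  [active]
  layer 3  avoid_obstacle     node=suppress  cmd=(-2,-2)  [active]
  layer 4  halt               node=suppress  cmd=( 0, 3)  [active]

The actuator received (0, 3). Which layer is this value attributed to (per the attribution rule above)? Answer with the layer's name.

halt

[0] wander on; wire := (0, 3)
[1] dock off; pass (0, 3)
[2] escape on (suppress); wire := (2, 2)
[3] avoid_obstacle on (suppress); wire := (-2, -2)
[4] halt on (suppress); wire := (0, 3)
output (0, 3)
last writer: layer 4 = halt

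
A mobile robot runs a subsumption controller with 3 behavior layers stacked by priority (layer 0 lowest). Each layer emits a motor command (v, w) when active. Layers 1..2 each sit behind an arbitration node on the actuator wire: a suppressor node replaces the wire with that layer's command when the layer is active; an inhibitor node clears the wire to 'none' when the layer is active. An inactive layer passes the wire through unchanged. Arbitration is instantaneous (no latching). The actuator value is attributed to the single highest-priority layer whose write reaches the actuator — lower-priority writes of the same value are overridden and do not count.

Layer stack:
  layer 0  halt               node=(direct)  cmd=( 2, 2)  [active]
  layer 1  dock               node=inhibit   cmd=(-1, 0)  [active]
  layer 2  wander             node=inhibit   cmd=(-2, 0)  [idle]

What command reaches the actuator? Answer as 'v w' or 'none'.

L0 halt: active, feeds wire = (2, 2)
L1 dock: active, inhibitor → wire = none
L2 wander: idle → wire stays none
actuator = none

none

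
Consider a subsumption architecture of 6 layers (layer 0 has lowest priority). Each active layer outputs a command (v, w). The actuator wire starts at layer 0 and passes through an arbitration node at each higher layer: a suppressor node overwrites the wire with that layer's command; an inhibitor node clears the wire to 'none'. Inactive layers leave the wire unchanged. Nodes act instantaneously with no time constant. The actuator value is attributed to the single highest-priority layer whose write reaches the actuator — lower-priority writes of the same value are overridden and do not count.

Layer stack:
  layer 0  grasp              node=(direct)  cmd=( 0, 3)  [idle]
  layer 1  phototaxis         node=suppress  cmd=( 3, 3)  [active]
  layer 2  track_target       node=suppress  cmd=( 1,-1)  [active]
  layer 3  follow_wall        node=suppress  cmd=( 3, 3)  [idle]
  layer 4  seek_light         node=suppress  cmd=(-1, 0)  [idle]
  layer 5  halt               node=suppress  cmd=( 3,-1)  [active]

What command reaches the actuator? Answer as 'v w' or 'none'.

3 -1

L0 grasp: idle → wire = none
L1 phototaxis: active, suppressor → wire = (3, 3)
L2 track_target: active, suppressor → wire = (1, -1)
L3 follow_wall: idle → wire stays (1, -1)
L4 seek_light: idle → wire stays (1, -1)
L5 halt: active, suppressor → wire = (3, -1)
actuator = (3, -1)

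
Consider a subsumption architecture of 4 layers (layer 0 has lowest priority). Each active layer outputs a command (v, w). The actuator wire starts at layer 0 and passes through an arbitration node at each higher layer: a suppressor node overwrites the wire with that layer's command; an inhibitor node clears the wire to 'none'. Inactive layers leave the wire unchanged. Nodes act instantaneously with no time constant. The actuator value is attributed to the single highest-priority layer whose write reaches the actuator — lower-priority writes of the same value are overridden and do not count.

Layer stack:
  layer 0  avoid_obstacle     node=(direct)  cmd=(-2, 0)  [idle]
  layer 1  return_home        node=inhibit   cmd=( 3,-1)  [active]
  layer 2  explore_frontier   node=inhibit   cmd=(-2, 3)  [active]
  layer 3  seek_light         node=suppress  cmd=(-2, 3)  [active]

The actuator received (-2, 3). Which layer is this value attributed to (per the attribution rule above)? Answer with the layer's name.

seek_light

layer 0 (avoid_obstacle) idle — none
layer 1 (return_home) active — inhibits: none
layer 2 (explore_frontier) active — inhibits: none
layer 3 (seek_light) active — suppresses: (-2, 3)
→ actuator (-2, 3)
last writer: layer 3 = seek_light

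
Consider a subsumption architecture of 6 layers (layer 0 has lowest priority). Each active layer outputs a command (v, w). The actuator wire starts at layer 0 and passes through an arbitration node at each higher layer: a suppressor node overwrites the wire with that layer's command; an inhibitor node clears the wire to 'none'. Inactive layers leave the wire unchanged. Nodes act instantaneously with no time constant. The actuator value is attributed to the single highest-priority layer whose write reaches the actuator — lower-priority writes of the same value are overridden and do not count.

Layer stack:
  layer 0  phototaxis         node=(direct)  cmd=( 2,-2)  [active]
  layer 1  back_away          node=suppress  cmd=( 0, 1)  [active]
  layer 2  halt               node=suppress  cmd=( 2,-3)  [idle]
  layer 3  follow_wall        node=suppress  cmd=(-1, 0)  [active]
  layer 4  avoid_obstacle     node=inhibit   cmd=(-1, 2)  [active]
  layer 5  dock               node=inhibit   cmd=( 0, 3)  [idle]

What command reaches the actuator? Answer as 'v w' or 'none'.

layer 0 (phototaxis) active — direct: (2, -2)
layer 1 (back_away) active — suppresses: (0, 1)
layer 2 (halt) idle — unchanged: (0, 1)
layer 3 (follow_wall) active — suppresses: (-1, 0)
layer 4 (avoid_obstacle) active — inhibits: none
layer 5 (dock) idle — unchanged: none
→ actuator none

none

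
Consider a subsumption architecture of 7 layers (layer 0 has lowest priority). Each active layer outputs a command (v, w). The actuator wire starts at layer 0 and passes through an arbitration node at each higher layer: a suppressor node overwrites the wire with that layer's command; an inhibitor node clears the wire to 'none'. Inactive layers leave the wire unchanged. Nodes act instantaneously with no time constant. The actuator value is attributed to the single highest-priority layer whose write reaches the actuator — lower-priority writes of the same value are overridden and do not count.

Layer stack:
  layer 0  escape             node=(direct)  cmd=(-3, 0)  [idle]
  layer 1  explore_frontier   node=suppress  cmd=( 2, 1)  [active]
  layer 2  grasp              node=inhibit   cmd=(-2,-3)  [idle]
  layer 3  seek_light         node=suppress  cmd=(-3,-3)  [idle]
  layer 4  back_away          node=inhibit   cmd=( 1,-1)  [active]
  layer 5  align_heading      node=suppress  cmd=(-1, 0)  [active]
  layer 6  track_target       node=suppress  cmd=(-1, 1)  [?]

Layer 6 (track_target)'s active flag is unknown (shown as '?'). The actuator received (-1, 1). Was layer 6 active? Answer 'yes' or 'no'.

If layer 6 is active=yes:
  actuator would be (-1, 1)
If layer 6 is active=no:
  actuator would be (-1, 0)
Observed (-1, 1), so layer 6 was active.

yes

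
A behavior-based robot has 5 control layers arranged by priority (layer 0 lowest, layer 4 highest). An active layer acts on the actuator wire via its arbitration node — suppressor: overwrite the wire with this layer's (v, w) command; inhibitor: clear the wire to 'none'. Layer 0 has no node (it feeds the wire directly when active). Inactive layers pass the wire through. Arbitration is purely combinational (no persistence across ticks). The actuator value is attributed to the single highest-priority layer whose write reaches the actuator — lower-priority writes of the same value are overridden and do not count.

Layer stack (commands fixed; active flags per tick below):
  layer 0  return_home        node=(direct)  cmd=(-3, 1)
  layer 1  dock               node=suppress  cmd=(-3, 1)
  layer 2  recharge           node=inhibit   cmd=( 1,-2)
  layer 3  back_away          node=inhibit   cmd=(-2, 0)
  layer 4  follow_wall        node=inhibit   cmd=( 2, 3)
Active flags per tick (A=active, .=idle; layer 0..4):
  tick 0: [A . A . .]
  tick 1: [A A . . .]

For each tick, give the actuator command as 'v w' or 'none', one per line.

none
-3 1

tick 0:
  [0] return_home on; wire := (-3, 1)
  [1] dock off; pass (-3, 1)
  [2] recharge on (inhibit); wire := none
  [3] back_away off; pass none
  [4] follow_wall off; pass none
  output none
tick 1:
  [0] return_home on; wire := (-3, 1)
  [1] dock on (suppress); wire := (-3, 1)
  [2] recharge off; pass (-3, 1)
  [3] back_away off; pass (-3, 1)
  [4] follow_wall off; pass (-3, 1)
  output (-3, 1)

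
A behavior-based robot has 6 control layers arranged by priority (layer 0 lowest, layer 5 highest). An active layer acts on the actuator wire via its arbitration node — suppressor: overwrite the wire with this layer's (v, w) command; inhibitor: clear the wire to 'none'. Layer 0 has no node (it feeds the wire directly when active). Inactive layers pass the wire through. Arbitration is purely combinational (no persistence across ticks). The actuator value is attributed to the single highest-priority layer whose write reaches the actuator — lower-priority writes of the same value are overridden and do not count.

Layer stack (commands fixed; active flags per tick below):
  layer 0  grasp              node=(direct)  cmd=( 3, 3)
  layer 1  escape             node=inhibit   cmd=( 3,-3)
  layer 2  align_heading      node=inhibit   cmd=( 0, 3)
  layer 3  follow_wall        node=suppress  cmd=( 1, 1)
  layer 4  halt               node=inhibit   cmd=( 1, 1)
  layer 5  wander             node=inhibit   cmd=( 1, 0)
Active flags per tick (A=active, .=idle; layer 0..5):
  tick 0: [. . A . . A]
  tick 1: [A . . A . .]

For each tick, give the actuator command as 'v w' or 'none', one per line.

none
1 1

tick 0:
  L0 grasp: idle → wire = none
  L1 escape: idle → wire stays none
  L2 align_heading: active, inhibitor → wire = none
  L3 follow_wall: idle → wire stays none
  L4 halt: idle → wire stays none
  L5 wander: active, inhibitor → wire = none
  actuator = none
tick 1:
  L0 grasp: active, feeds wire = (3, 3)
  L1 escape: idle → wire stays (3, 3)
  L2 align_heading: idle → wire stays (3, 3)
  L3 follow_wall: active, suppressor → wire = (1, 1)
  L4 halt: idle → wire stays (1, 1)
  L5 wander: idle → wire stays (1, 1)
  actuator = (1, 1)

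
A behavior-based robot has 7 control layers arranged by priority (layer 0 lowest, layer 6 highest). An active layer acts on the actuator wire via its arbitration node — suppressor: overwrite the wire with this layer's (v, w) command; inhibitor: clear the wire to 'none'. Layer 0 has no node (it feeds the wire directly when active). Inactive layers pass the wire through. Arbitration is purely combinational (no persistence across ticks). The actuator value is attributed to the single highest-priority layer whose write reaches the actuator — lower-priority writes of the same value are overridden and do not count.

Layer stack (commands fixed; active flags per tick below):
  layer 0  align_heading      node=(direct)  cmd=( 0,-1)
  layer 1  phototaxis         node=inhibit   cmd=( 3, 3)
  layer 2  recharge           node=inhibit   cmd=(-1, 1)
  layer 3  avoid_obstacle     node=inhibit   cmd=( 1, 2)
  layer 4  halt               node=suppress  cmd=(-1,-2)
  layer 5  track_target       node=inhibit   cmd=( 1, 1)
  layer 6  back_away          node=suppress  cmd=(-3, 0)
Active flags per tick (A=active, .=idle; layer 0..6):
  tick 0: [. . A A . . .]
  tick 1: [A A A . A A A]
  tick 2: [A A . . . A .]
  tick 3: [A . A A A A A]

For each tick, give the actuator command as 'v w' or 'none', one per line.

tick 0:
  layer 0 (align_heading) idle — none
  layer 1 (phototaxis) idle — unchanged: none
  layer 2 (recharge) active — inhibits: none
  layer 3 (avoid_obstacle) active — inhibits: none
  layer 4 (halt) idle — unchanged: none
  layer 5 (track_target) idle — unchanged: none
  layer 6 (back_away) idle — unchanged: none
  → actuator none
tick 1:
  layer 0 (align_heading) active — direct: (0, -1)
  layer 1 (phototaxis) active — inhibits: none
  layer 2 (recharge) active — inhibits: none
  layer 3 (avoid_obstacle) idle — unchanged: none
  layer 4 (halt) active — suppresses: (-1, -2)
  layer 5 (track_target) active — inhibits: none
  layer 6 (back_away) active — suppresses: (-3, 0)
  → actuator (-3, 0)
tick 2:
  layer 0 (align_heading) active — direct: (0, -1)
  layer 1 (phototaxis) active — inhibits: none
  layer 2 (recharge) idle — unchanged: none
  layer 3 (avoid_obstacle) idle — unchanged: none
  layer 4 (halt) idle — unchanged: none
  layer 5 (track_target) active — inhibits: none
  layer 6 (back_away) idle — unchanged: none
  → actuator none
tick 3:
  layer 0 (align_heading) active — direct: (0, -1)
  layer 1 (phototaxis) idle — unchanged: (0, -1)
  layer 2 (recharge) active — inhibits: none
  layer 3 (avoid_obstacle) active — inhibits: none
  layer 4 (halt) active — suppresses: (-1, -2)
  layer 5 (track_target) active — inhibits: none
  layer 6 (back_away) active — suppresses: (-3, 0)
  → actuator (-3, 0)

none
-3 0
none
-3 0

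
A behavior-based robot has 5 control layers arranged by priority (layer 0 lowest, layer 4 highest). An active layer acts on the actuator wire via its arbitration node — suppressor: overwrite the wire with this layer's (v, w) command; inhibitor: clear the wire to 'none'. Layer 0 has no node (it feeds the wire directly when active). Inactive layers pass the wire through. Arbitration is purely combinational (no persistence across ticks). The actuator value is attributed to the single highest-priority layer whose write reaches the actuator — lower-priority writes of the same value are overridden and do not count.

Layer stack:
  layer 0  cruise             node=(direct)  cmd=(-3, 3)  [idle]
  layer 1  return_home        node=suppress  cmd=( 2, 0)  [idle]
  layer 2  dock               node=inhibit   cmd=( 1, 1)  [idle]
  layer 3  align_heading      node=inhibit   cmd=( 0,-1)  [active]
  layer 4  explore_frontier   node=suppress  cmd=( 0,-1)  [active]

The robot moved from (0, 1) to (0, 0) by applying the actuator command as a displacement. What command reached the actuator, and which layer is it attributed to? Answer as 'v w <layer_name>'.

displacement = (0, 0) − (0, 1) = (0, -1)
layer 0 (cruise) idle — none
layer 1 (return_home) idle — unchanged: none
layer 2 (dock) idle — unchanged: none
layer 3 (align_heading) active — inhibits: none
layer 4 (explore_frontier) active — suppresses: (0, -1)
→ actuator (0, -1) — from layer 4 (explore_frontier)

0 -1 explore_frontier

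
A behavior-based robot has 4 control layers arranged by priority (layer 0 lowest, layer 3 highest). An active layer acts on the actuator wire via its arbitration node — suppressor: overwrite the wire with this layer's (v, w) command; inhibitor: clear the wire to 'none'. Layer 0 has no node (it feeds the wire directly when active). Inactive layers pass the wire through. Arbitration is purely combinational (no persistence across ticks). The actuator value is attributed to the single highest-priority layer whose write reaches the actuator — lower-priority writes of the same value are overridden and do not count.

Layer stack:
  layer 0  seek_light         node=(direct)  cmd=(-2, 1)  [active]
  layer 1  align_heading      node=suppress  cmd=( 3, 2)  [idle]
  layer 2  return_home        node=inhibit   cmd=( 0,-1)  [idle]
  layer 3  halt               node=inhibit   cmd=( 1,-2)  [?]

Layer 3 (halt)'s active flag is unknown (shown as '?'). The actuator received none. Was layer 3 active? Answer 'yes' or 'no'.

yes

If layer 3 is active=yes:
  actuator would be none
If layer 3 is active=no:
  actuator would be (-2, 1)
Observed none, so layer 3 was active.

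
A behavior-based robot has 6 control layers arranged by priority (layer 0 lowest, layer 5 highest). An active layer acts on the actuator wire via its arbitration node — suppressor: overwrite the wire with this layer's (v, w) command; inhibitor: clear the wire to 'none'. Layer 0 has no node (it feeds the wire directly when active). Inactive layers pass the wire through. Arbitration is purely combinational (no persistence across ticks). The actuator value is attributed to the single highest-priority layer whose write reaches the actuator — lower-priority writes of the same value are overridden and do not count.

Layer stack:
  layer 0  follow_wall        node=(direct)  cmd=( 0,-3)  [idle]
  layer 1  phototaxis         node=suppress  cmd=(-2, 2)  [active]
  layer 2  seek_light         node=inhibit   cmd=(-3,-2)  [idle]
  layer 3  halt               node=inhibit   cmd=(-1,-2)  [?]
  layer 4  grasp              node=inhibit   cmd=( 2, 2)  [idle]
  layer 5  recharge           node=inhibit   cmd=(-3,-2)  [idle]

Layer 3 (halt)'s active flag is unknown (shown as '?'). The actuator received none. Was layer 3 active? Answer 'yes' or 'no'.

yes

If layer 3 is active=yes:
  actuator would be none
If layer 3 is active=no:
  actuator would be (-2, 2)
Observed none, so layer 3 was active.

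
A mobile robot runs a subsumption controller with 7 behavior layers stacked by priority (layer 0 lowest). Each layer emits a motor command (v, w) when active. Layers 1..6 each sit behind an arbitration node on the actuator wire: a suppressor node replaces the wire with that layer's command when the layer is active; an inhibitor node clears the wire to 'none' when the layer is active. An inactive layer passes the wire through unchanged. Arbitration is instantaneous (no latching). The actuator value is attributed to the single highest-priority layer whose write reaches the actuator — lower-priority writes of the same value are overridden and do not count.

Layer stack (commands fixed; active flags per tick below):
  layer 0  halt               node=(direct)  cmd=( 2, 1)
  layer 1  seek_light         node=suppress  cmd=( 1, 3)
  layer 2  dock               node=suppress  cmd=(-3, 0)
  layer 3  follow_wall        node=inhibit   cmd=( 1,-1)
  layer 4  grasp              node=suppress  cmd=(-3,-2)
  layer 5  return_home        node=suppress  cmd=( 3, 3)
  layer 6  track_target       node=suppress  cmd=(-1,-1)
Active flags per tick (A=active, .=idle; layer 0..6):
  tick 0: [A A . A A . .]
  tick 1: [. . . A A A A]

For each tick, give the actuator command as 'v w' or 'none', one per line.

tick 0:
  L0 halt: active, feeds wire = (2, 1)
  L1 seek_light: active, suppressor → wire = (1, 3)
  L2 dock: idle → wire stays (1, 3)
  L3 follow_wall: active, inhibitor → wire = none
  L4 grasp: active, suppressor → wire = (-3, -2)
  L5 return_home: idle → wire stays (-3, -2)
  L6 track_target: idle → wire stays (-3, -2)
  actuator = (-3, -2)
tick 1:
  L0 halt: idle → wire = none
  L1 seek_light: idle → wire stays none
  L2 dock: idle → wire stays none
  L3 follow_wall: active, inhibitor → wire = none
  L4 grasp: active, suppressor → wire = (-3, -2)
  L5 return_home: active, suppressor → wire = (3, 3)
  L6 track_target: active, suppressor → wire = (-1, -1)
  actuator = (-1, -1)

-3 -2
-1 -1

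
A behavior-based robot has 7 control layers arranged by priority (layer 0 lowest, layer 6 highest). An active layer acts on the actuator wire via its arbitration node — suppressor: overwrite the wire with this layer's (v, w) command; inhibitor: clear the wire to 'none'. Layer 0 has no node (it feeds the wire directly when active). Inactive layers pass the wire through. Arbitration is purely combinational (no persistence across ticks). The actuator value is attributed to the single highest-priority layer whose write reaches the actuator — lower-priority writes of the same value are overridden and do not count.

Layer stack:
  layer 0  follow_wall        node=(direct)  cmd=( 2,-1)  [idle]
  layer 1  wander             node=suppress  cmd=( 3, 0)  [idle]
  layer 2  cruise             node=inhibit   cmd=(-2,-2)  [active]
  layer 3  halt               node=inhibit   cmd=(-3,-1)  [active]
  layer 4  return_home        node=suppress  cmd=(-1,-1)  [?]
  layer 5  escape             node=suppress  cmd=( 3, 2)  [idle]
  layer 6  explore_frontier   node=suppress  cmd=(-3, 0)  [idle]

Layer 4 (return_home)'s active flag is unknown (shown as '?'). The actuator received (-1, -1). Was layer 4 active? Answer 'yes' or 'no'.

yes

If layer 4 is active=yes:
  actuator would be (-1, -1)
If layer 4 is active=no:
  actuator would be none
Observed (-1, -1), so layer 4 was active.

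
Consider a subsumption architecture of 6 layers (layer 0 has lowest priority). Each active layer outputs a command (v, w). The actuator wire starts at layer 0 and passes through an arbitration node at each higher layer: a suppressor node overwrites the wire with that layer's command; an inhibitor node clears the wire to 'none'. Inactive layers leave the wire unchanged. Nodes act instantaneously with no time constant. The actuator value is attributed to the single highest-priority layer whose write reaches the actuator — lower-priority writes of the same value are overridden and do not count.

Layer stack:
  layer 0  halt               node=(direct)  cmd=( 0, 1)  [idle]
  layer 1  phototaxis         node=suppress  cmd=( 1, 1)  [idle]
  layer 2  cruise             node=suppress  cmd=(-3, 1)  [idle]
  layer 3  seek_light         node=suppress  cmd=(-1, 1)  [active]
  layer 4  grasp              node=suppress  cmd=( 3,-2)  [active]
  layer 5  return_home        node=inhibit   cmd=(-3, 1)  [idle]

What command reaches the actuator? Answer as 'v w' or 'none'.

[0] halt off; wire := none
[1] phototaxis off; pass none
[2] cruise off; pass none
[3] seek_light on (suppress); wire := (-1, 1)
[4] grasp on (suppress); wire := (3, -2)
[5] return_home off; pass (3, -2)
output (3, -2)

3 -2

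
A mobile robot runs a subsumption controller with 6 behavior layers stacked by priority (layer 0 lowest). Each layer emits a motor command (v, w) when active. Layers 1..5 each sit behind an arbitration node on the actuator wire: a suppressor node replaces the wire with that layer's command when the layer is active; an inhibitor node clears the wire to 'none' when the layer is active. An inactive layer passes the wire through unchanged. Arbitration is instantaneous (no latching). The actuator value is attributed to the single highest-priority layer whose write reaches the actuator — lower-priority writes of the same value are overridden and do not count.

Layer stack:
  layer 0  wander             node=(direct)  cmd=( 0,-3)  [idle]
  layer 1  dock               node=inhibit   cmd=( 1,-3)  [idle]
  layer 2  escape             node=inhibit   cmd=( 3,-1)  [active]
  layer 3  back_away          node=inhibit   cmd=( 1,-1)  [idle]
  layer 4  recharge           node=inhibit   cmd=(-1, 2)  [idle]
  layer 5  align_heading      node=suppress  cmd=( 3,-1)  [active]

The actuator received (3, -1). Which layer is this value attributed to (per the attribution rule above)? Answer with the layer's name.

align_heading

layer 0 (wander) idle — none
layer 1 (dock) idle — unchanged: none
layer 2 (escape) active — inhibits: none
layer 3 (back_away) idle — unchanged: none
layer 4 (recharge) idle — unchanged: none
layer 5 (align_heading) active — suppresses: (3, -1)
→ actuator (3, -1)
last writer: layer 5 = align_heading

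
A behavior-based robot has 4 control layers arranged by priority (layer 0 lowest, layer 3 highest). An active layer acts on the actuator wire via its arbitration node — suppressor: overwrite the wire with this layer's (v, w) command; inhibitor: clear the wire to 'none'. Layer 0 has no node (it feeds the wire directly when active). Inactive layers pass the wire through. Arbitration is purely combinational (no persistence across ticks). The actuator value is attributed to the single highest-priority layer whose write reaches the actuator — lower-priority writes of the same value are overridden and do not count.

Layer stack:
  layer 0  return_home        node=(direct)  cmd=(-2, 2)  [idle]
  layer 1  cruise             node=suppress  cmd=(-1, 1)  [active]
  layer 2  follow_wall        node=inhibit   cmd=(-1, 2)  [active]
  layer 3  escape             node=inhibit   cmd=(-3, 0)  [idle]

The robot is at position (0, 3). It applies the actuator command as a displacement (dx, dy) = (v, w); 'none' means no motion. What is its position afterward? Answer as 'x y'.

0 3

layer 0 (return_home) idle — none
layer 1 (cruise) active — suppresses: (-1, 1)
layer 2 (follow_wall) active — inhibits: none
layer 3 (escape) idle — unchanged: none
→ actuator none
position: (0, 3) + none = (0, 3)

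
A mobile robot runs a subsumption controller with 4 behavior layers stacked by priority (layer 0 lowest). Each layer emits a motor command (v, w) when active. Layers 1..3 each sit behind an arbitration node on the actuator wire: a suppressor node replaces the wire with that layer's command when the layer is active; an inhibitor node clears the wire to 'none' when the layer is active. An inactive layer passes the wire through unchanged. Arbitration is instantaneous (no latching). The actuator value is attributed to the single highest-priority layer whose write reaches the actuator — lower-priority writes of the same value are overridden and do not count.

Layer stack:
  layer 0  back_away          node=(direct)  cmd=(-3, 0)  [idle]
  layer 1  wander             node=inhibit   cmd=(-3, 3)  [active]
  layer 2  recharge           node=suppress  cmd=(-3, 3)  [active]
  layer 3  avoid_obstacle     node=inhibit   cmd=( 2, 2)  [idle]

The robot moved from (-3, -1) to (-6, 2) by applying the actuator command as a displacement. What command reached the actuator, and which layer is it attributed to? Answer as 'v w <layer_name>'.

displacement = (-6, 2) − (-3, -1) = (-3, 3)
L0 back_away: idle → wire = none
L1 wander: active, inhibitor → wire = none
L2 recharge: active, suppressor → wire = (-3, 3)
L3 avoid_obstacle: idle → wire stays (-3, 3)
actuator = (-3, 3) — from layer 2 (recharge)

-3 3 recharge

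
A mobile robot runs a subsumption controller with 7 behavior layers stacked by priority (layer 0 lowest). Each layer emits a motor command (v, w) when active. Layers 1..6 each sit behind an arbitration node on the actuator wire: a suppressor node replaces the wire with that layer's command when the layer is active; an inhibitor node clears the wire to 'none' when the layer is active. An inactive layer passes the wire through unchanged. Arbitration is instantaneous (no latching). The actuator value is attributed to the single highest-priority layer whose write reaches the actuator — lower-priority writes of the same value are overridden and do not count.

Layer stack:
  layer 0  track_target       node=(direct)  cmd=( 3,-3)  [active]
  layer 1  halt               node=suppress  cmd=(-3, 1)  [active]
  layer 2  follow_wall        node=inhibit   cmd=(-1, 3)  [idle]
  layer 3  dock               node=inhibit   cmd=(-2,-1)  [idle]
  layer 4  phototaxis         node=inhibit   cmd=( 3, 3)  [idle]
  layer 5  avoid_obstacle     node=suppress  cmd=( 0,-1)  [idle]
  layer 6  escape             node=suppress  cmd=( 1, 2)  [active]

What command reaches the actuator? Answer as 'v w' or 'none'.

1 2

L0 track_target: active, feeds wire = (3, -3)
L1 halt: active, suppressor → wire = (-3, 1)
L2 follow_wall: idle → wire stays (-3, 1)
L3 dock: idle → wire stays (-3, 1)
L4 phototaxis: idle → wire stays (-3, 1)
L5 avoid_obstacle: idle → wire stays (-3, 1)
L6 escape: active, suppressor → wire = (1, 2)
actuator = (1, 2)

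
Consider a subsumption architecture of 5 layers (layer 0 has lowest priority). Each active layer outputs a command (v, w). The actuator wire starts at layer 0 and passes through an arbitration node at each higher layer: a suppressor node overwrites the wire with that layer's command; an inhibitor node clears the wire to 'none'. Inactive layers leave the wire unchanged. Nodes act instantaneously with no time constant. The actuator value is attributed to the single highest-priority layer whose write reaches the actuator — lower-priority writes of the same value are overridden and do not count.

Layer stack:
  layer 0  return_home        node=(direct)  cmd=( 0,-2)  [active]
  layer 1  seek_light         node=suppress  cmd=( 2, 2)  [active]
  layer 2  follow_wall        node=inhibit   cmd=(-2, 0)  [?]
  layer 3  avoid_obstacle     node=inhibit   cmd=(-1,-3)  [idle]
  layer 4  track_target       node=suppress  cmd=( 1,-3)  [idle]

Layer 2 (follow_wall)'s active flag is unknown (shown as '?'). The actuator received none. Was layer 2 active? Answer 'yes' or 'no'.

yes

If layer 2 is active=yes:
  actuator would be none
If layer 2 is active=no:
  actuator would be (2, 2)
Observed none, so layer 2 was active.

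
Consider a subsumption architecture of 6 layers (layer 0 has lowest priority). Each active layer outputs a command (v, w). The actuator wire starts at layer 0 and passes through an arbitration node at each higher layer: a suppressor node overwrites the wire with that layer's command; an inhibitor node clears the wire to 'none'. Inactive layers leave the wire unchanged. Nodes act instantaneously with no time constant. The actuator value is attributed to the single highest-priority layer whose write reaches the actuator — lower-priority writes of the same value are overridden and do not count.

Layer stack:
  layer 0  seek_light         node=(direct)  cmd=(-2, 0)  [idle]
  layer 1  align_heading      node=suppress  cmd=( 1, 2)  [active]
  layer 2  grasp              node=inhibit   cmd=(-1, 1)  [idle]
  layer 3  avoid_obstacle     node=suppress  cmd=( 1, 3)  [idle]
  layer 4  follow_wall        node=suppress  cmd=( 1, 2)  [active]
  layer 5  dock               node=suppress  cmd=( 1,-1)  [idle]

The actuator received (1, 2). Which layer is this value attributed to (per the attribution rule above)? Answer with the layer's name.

L0 seek_light: idle → wire = none
L1 align_heading: active, suppressor → wire = (1, 2)
L2 grasp: idle → wire stays (1, 2)
L3 avoid_obstacle: idle → wire stays (1, 2)
L4 follow_wall: active, suppressor → wire = (1, 2)
L5 dock: idle → wire stays (1, 2)
actuator = (1, 2)
last writer: layer 4 = follow_wall

follow_wall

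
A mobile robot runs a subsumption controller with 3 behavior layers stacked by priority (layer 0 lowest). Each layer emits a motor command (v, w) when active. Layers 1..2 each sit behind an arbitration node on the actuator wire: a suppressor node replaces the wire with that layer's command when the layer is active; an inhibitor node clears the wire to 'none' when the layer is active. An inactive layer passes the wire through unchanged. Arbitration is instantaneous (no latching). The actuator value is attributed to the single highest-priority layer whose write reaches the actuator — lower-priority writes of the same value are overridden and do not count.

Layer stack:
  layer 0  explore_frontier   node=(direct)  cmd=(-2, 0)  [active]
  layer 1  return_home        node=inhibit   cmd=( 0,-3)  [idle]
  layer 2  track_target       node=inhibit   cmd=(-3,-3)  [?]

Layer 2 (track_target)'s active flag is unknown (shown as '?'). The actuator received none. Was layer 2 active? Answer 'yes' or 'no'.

If layer 2 is active=yes:
  actuator would be none
If layer 2 is active=no:
  actuator would be (-2, 0)
Observed none, so layer 2 was active.

yes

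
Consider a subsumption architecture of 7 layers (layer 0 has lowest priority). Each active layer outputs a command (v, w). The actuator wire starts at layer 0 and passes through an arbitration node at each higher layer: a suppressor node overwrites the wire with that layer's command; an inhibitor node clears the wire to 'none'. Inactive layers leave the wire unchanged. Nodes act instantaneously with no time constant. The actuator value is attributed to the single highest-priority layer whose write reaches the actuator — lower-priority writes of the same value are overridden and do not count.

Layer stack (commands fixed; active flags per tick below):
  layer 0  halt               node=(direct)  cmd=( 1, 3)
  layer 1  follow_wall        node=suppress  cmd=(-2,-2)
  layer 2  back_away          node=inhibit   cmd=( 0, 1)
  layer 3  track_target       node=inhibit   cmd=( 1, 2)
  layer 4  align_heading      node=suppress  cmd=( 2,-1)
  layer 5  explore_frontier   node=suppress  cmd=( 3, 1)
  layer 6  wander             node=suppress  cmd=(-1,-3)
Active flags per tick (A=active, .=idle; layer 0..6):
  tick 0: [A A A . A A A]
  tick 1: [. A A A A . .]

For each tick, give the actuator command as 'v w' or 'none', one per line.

-1 -3
2 -1

tick 0:
  layer 0 (halt) active — direct: (1, 3)
  layer 1 (follow_wall) active — suppresses: (-2, -2)
  layer 2 (back_away) active — inhibits: none
  layer 3 (track_target) idle — unchanged: none
  layer 4 (align_heading) active — suppresses: (2, -1)
  layer 5 (explore_frontier) active — suppresses: (3, 1)
  layer 6 (wander) active — suppresses: (-1, -3)
  → actuator (-1, -3)
tick 1:
  layer 0 (halt) idle — none
  layer 1 (follow_wall) active — suppresses: (-2, -2)
  layer 2 (back_away) active — inhibits: none
  layer 3 (track_target) active — inhibits: none
  layer 4 (align_heading) active — suppresses: (2, -1)
  layer 5 (explore_frontier) idle — unchanged: (2, -1)
  layer 6 (wander) idle — unchanged: (2, -1)
  → actuator (2, -1)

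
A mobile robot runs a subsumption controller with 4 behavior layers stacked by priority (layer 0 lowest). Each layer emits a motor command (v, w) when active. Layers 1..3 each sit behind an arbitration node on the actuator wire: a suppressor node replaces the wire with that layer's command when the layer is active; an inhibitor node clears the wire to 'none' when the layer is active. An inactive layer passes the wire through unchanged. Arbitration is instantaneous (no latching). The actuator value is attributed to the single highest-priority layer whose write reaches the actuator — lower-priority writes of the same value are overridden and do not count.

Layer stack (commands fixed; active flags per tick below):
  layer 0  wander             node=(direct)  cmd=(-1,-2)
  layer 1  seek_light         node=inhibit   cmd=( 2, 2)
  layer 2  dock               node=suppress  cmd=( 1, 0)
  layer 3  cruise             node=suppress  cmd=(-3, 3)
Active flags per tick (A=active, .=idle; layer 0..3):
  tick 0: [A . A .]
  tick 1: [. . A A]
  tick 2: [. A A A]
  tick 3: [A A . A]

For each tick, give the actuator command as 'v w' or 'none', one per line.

tick 0:
  [0] wander on; wire := (-1, -2)
  [1] seek_light off; pass (-1, -2)
  [2] dock on (suppress); wire := (1, 0)
  [3] cruise off; pass (1, 0)
  output (1, 0)
tick 1:
  [0] wander off; wire := none
  [1] seek_light off; pass none
  [2] dock on (suppress); wire := (1, 0)
  [3] cruise on (suppress); wire := (-3, 3)
  output (-3, 3)
tick 2:
  [0] wander off; wire := none
  [1] seek_light on (inhibit); wire := none
  [2] dock on (suppress); wire := (1, 0)
  [3] cruise on (suppress); wire := (-3, 3)
  output (-3, 3)
tick 3:
  [0] wander on; wire := (-1, -2)
  [1] seek_light on (inhibit); wire := none
  [2] dock off; pass none
  [3] cruise on (suppress); wire := (-3, 3)
  output (-3, 3)

1 0
-3 3
-3 3
-3 3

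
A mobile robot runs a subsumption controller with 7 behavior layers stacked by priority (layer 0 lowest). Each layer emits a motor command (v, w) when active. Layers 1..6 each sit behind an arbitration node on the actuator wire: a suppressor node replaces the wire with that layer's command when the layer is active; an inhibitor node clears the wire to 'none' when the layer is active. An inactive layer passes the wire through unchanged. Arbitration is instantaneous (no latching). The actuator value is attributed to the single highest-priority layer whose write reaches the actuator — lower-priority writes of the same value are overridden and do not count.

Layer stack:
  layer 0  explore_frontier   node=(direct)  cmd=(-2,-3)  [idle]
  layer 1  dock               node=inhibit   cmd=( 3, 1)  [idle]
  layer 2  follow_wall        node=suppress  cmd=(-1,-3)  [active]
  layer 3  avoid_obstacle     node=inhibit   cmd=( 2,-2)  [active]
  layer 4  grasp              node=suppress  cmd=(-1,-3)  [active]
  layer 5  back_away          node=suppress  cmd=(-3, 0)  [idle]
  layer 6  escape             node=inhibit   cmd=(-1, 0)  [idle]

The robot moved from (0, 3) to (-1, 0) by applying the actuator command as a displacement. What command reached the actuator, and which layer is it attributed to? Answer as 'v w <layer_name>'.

-1 -3 grasp

displacement = (-1, 0) − (0, 3) = (-1, -3)
layer 0 (explore_frontier) idle — none
layer 1 (dock) idle — unchanged: none
layer 2 (follow_wall) active — suppresses: (-1, -3)
layer 3 (avoid_obstacle) active — inhibits: none
layer 4 (grasp) active — suppresses: (-1, -3)
layer 5 (back_away) idle — unchanged: (-1, -3)
layer 6 (escape) idle — unchanged: (-1, -3)
→ actuator (-1, -3) — from layer 4 (grasp)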